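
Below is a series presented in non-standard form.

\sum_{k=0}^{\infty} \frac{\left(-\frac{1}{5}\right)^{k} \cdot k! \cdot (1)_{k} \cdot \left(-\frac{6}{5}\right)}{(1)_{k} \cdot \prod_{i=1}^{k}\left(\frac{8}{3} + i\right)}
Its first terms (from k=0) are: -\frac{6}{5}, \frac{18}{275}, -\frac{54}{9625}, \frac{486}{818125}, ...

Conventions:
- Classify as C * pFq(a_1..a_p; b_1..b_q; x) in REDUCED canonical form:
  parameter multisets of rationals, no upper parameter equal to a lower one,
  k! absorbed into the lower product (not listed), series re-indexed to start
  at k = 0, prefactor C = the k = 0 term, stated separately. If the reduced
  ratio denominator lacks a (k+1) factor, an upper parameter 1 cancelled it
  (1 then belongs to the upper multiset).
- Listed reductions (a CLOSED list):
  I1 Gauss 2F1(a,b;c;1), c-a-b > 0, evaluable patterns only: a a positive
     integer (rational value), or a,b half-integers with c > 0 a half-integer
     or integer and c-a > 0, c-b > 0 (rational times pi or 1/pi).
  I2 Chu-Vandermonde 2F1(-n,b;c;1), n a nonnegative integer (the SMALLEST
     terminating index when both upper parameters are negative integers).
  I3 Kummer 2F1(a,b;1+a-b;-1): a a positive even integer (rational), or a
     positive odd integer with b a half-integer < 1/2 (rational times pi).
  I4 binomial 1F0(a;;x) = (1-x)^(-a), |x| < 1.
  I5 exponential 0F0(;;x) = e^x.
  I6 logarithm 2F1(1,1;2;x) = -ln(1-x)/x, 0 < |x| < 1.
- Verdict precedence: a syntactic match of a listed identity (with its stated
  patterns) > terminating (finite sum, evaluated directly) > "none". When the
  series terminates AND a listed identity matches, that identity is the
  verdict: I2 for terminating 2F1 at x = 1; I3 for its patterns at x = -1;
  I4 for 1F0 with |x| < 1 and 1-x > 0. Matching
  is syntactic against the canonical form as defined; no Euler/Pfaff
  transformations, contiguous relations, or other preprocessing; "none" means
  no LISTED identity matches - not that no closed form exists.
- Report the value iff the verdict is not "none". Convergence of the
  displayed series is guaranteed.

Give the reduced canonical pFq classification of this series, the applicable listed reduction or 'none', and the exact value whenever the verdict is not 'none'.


This is -\frac{6}{5} * 2F1(1, 1; \frac{11}{3}; -\frac{1}{5}) in reduced canonical form. Verdict: none. Every listed pattern misses the 2F1 form at -\frac{1}{5}, upper {1, 1}.

Key step: t_0 = -\frac{6}{5} here, and the lower running product (C = -6/5) is a rising factorial.
Adjacent-term ratio: r(k) = -\frac{1}{5} * (k+1) (k+1) / [(k+\frac{11}{3}) (k+1)] - poly over poly, x = -\frac{1}{5} from leading terms; C = -\frac{6}{5} at k = 0.


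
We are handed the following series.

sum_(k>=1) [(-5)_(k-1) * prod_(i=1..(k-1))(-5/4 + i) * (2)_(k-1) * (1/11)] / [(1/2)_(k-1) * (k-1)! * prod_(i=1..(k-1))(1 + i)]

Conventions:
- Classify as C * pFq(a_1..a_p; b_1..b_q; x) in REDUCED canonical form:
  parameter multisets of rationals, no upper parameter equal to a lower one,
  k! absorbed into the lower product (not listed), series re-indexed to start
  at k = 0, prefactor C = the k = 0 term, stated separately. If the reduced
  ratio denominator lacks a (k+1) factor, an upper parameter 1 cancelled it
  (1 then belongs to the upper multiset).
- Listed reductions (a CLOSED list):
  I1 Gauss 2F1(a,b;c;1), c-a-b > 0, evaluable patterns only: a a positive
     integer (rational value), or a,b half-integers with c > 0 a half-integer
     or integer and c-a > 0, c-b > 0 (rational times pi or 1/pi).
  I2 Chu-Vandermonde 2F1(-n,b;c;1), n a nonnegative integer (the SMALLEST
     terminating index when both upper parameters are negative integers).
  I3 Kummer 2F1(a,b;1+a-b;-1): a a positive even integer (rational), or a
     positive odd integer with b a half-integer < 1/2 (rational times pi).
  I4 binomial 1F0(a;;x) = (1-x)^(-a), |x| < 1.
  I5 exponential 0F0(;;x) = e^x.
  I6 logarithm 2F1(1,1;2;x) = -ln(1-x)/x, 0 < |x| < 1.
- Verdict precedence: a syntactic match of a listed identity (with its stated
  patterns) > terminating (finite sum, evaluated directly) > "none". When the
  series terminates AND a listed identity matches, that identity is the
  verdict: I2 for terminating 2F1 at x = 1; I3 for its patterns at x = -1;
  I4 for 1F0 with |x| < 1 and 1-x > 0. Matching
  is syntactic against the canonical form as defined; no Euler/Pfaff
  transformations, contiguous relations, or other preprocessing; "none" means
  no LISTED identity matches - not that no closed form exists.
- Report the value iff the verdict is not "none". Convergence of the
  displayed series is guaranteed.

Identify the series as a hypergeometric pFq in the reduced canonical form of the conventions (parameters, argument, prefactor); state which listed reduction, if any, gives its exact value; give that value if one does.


The tell: t_0 = 1/11 here, and the parameter 2 appears in both the upper and lower lists and cancels.
Term ratio: r(k) = 1 * (k-5) (k-1/4) / [(k+1/2) (k+1)] - rational in k, leading ratio 1; with t_0 = 1/11, classification follows.

The series (x = 1) is 2F1: upper {-5, -1/4}, lower {1/2}, prefactor 1/11. Verdict: Vandermonde's identity (I2) applies (terminating 2F1 at x = 1 with n = 5, b = -1/4, c = 1/2). Value: 19/96.


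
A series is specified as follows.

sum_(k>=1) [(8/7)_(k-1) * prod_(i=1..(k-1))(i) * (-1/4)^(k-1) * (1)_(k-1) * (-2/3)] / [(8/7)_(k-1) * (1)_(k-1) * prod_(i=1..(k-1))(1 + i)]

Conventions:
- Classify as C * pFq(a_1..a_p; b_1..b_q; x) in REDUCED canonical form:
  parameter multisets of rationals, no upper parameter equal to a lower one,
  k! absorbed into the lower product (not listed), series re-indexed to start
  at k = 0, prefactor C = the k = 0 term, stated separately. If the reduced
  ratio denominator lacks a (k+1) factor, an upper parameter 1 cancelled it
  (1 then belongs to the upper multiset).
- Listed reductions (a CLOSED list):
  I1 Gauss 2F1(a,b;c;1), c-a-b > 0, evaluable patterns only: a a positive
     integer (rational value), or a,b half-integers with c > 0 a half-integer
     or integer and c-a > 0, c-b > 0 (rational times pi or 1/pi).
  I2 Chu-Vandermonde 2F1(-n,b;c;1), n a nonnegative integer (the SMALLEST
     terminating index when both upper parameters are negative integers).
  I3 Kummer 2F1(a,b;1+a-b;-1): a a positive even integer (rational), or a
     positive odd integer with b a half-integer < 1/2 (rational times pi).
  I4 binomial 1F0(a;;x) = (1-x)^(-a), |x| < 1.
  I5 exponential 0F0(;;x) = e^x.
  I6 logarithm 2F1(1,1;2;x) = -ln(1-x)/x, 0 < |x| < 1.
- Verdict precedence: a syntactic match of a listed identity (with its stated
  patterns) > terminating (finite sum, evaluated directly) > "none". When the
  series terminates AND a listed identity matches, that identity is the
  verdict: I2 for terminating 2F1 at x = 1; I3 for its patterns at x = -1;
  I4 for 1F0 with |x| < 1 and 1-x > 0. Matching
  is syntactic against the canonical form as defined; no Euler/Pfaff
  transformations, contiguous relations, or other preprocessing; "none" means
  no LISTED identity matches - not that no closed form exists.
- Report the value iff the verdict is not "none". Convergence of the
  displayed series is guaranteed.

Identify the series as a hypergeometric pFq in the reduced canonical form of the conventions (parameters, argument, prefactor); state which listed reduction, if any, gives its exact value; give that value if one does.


This is -2/3 * 2F1(1, 1; 2; -1/4) in reduced canonical form. Verdict: logarithm (I6) fires (the logarithm: parameters (1,1;2), x = -1/4). Exact value: (-8/3) * ln(5/4).

Structural cue: from the first term -2/3: the running product (prefactor -2/3) telescopes to a rising factorial.
Adjacent-term ratio: r(k) = (-1/4) * (k+1) (k+1) / [(k+2) (k+1)] - rational in k, leading ratio (-1/4); with t_0 = -2/3, classification follows.


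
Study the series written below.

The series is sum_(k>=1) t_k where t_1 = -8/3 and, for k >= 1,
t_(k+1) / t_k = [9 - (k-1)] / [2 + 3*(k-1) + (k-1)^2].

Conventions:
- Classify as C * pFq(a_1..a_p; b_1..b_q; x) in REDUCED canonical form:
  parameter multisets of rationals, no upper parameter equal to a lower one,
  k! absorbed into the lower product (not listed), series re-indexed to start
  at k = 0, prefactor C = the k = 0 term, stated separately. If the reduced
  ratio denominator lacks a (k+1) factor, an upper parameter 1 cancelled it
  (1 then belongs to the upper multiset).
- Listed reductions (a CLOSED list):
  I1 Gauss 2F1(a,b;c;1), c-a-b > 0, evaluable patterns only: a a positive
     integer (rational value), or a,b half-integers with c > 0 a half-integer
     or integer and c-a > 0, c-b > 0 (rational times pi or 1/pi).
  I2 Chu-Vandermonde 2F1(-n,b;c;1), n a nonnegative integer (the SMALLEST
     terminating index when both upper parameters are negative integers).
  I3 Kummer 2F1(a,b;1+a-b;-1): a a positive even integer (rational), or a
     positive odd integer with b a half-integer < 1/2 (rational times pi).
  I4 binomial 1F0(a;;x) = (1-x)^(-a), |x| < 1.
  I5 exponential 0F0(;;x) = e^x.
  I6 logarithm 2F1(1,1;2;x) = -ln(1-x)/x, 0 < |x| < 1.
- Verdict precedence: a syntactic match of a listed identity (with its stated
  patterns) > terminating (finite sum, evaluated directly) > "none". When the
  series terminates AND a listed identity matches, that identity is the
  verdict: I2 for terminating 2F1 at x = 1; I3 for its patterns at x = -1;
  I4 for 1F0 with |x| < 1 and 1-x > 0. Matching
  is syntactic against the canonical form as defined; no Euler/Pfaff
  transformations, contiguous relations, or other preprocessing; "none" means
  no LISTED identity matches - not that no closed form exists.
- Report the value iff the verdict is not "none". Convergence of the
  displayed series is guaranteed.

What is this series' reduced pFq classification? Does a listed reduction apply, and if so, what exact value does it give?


The series (x = -1) is 1F1: upper {-9}, lower {2}, prefactor -8/3. Verdict: terminating (-9 upstairs). 10 nonzero terms in all; added directly. Value: -58941091/1360800.

The tell: t_0 = -8/3 here, and the expanded ratio factors over Q; prefactor -8/3, roots give parameters.
Step ratio: r(k) = (-1) * (k-9) / [(k+2) (k+1)] - poly over poly, x = (-1) from leading terms; C = -8/3 at k = 0.


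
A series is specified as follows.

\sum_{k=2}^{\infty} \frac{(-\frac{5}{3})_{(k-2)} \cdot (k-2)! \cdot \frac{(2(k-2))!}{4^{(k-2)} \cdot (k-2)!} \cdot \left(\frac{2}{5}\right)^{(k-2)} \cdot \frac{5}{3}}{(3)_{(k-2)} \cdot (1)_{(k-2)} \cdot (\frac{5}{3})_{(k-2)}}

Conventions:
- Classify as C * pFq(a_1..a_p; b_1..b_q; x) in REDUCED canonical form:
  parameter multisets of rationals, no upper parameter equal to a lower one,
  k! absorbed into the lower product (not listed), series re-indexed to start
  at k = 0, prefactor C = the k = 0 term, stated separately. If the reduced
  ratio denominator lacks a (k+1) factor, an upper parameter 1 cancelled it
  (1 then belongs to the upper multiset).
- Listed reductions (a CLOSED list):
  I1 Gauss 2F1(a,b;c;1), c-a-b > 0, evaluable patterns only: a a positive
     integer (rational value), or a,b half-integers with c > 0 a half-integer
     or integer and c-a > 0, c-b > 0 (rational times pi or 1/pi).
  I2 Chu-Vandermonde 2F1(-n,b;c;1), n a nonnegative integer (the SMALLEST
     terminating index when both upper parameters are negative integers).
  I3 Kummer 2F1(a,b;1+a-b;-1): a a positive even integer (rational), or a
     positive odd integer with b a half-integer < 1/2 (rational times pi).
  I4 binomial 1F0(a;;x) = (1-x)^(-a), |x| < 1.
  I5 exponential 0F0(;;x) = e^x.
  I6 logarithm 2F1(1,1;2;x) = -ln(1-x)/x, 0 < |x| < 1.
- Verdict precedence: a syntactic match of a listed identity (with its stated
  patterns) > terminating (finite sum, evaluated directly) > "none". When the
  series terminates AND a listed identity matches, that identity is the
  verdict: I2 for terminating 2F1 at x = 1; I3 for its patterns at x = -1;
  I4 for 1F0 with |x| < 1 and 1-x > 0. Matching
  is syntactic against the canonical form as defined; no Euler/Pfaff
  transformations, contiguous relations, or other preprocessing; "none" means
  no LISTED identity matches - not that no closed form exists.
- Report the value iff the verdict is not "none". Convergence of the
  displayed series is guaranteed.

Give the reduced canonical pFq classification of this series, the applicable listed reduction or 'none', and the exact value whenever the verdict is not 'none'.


This is \frac{5}{3} * 3F2(-\frac{5}{3}, \frac{1}{2}, 1; \frac{5}{3}, 3; \frac{2}{5}) in reduced canonical form. Verdict: none. No listed pattern accepts 3F2(-\frac{5}{3}, \frac{1}{2}, 1; \frac{5}{3}, 3; \frac{2}{5}).

First insight: from the first term \frac{5}{3}: the (2k)!/(4^k k!) block (prefactor 5/3) is the Pochhammer (1/2)_k.
Ratio: r(k) = \frac{2}{5} * (k-\frac{5}{3}) (k+\frac{1}{2}) (k+1) / [(k+\frac{5}{3}) (k+3) (k+1)] - rational in k, leading ratio \frac{2}{5}; with t_0 = \frac{5}{3}, classification follows.


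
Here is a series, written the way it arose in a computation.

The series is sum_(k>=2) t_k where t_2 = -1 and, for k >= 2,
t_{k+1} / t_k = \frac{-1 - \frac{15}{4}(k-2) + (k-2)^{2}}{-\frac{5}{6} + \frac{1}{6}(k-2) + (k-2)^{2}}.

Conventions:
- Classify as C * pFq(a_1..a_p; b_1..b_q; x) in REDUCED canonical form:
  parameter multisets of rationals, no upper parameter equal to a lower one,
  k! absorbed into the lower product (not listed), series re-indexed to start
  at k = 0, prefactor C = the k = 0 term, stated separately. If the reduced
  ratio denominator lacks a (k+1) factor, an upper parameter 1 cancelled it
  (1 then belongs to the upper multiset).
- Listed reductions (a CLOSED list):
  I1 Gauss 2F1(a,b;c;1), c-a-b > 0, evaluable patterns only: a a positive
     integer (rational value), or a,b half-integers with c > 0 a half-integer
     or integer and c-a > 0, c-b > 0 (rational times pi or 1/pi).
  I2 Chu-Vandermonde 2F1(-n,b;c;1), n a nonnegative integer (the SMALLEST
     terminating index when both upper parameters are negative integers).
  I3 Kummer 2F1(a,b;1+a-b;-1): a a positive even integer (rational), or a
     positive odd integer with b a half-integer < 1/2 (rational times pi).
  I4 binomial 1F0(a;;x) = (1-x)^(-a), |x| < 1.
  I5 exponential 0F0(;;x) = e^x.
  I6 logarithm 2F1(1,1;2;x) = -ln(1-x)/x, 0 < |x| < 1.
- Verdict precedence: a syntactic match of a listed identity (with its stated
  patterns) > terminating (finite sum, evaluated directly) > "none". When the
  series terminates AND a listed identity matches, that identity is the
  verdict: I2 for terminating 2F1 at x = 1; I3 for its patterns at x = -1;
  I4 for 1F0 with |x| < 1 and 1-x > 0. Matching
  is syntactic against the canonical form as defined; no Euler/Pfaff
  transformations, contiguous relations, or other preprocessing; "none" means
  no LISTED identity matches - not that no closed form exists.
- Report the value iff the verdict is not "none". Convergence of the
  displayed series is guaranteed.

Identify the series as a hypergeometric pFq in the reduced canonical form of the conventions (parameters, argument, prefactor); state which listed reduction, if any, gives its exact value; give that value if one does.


At argument 1: a 2F1 with upper {-4, \frac{1}{4}}, lower {-\frac{5}{6}}, scaled by C = -1. Verdict (x = 1): the Chu-Vandermonde identity I2 applies (terminating 2F1 at x = 1 with n = 4, b = 1/4, c = -\frac{5}{6}). Its exact value is \frac{253}{560}.

The tell: from the first term -1: factor the ratio over Q (C = -1): negated roots = parameters.
Step ratio: r(k) = 1 * (k-4) (k+\frac{1}{4}) / [(k-\frac{5}{6}) (k+1)] ; factor over Q: parameters, x = 1, and C = -1.


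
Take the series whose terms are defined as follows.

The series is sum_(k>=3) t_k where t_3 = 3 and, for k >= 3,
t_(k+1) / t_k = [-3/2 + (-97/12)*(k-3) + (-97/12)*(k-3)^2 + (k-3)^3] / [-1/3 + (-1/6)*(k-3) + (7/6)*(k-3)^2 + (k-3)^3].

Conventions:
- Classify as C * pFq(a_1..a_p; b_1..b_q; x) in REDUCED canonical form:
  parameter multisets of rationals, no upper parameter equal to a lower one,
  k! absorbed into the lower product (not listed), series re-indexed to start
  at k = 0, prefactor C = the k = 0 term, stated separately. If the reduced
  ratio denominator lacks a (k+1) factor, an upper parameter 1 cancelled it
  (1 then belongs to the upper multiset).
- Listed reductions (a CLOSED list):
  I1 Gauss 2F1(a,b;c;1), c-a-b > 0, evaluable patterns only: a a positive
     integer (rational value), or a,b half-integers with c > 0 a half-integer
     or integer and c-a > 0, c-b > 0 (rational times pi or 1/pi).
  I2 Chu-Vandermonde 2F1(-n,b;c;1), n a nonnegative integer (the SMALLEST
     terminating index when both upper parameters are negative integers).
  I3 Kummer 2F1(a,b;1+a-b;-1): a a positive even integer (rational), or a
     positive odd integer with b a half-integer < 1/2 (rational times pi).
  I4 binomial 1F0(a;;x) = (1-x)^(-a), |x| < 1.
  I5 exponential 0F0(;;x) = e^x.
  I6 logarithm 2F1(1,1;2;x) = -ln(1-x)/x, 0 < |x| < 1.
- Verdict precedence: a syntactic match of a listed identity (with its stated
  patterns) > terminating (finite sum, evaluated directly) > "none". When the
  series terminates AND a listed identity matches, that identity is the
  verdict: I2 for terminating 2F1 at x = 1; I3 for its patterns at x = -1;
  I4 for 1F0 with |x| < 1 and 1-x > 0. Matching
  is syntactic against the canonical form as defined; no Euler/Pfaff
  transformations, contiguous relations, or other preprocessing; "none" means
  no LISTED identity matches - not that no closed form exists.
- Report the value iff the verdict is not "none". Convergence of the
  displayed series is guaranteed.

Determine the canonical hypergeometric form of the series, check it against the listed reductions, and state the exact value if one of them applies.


Structural cue: with t_0 = 3, the parameter 2/3 appears in both the upper and lower lists and cancels.
Adjacent-term ratio: r(k) = 1 * (k-9) (k+1/4) / [(k-1/2) (k+1)] - rational in k, leading ratio 1; with t_0 = 3, classification follows.

This is 3 * 2F1(-9, 1/4; -1/2; 1) in reduced canonical form. Verdict at x = 1: Vandermonde's identity (I2) matches (terminating 2F1 at x = 1 with n = 9, b = 1/4, c = -1/2). Value: 7395/5632.


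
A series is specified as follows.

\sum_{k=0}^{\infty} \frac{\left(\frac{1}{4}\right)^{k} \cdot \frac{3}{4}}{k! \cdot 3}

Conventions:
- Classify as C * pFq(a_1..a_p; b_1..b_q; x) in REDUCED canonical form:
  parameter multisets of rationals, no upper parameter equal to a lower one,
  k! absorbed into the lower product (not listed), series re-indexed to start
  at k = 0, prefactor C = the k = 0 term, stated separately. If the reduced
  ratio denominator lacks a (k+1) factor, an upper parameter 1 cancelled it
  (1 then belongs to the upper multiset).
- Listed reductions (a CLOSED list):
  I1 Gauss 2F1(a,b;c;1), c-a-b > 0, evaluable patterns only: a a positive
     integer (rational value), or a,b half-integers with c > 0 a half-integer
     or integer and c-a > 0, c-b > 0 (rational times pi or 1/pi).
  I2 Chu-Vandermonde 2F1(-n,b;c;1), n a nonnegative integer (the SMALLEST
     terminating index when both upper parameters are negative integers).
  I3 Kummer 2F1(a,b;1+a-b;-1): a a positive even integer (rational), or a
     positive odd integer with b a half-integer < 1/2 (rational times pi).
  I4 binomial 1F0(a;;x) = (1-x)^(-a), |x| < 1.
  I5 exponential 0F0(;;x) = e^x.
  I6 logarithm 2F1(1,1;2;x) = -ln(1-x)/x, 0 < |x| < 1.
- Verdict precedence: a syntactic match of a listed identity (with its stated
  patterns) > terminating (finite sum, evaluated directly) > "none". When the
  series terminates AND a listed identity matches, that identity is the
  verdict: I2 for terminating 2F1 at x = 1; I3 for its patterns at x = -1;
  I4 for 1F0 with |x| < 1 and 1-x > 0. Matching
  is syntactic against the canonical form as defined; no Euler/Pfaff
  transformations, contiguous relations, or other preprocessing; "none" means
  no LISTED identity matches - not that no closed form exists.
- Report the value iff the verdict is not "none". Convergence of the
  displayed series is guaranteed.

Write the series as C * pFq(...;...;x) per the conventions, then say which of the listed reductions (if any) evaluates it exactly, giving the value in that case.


The series (x = \frac{1}{4}) is 0F0: upper {-}, lower {-}, prefactor \frac{1}{4}. Verdict: the exponential series (I5) fires (the 0F0 exponential series at x = \frac{1}{4}). Hence: \frac{1}{4} \cdot e^{\frac{1}{4}}.

The tell: with t_0 = \frac{1}{4}, the constant factors (prefactor 1/4) combine into one prefactor.
Adjacent-term ratio: r(k) = \frac{1}{4} * 1 / [(k+1)] - rational in k, leading ratio \frac{1}{4}; with t_0 = \frac{1}{4}, classification follows.


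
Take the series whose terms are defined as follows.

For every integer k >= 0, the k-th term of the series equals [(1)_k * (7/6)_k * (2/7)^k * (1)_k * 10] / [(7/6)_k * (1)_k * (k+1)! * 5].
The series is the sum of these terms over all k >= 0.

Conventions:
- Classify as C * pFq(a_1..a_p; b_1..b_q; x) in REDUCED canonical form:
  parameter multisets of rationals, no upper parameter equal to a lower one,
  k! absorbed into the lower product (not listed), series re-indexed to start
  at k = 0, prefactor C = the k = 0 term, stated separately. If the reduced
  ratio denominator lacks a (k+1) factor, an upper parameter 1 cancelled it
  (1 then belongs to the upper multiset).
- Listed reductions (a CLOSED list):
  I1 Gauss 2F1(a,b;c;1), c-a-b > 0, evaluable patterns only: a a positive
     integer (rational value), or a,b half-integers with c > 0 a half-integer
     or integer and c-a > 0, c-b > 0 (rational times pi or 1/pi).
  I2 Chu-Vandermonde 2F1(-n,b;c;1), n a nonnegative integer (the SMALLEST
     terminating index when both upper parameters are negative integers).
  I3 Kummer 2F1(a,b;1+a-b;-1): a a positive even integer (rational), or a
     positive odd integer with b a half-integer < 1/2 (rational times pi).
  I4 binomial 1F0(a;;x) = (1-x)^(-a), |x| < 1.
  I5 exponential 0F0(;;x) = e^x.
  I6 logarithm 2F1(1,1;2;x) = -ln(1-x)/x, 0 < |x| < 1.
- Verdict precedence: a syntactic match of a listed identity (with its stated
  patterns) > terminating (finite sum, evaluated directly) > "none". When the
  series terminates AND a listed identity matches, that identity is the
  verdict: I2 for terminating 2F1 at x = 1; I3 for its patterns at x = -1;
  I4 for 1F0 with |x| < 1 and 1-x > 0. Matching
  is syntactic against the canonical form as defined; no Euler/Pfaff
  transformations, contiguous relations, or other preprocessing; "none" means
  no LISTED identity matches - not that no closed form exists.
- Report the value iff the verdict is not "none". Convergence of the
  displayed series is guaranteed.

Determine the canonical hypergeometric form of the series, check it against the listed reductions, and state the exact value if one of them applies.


Reduced: x = 2/7, 2F1, upper = {1, 1}, lower = {2}, C = 2. Verdict: this is the I6 logarithm reduction (the logarithm: parameters (1,1;2), x = 2/7). Its exact value is (-7) * ln(5/7).

First insight: from the first term 2: (1)_k (C = 2, x = 2/7) is k! itself.
Term ratio: r(k) = (2/7) * (k+1) (k+1) / [(k+2) (k+1)] ; factor over Q: parameters, x = (2/7), and C = 2.


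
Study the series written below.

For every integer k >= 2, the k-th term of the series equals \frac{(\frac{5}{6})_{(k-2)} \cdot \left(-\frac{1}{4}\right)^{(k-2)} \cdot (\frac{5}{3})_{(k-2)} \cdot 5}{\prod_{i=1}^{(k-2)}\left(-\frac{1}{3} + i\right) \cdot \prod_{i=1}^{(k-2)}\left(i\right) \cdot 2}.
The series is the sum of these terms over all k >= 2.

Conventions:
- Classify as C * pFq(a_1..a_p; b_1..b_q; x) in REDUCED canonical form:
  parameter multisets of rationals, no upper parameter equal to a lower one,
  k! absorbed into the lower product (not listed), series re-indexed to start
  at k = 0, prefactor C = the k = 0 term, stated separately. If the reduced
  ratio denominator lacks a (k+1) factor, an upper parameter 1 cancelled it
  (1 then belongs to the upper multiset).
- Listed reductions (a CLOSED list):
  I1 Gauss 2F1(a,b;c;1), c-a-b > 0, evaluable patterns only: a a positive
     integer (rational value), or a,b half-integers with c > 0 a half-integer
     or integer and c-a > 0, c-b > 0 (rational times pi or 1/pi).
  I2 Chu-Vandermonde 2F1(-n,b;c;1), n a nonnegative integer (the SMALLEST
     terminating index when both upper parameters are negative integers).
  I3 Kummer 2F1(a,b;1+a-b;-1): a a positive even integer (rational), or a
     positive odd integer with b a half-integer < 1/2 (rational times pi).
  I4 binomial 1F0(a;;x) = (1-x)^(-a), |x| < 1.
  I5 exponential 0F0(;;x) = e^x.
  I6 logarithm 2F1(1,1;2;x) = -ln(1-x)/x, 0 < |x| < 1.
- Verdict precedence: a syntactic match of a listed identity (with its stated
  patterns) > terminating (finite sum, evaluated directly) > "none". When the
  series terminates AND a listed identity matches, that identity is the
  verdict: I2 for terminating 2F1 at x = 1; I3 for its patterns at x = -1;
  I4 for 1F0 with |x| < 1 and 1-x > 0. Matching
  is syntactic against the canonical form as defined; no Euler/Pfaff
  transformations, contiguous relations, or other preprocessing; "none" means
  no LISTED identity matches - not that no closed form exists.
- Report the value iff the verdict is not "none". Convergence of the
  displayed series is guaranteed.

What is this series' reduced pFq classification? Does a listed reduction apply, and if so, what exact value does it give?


x = -\frac{1}{4} here; the reduced form reads 2F1, upper {\frac{5}{6}, \frac{5}{3}}, lower {\frac{2}{3}}, C = \frac{5}{2}. Verdict: none. A 2F1 with upper {\frac{5}{6}, \frac{5}{3}} fits none of I1-I6 at x = -\frac{1}{4}; the sum runs forever.

First insight: t_0 = \frac{5}{2} here, and the product of the first k integers (C = 5/2, x = -1/4) is k!.
Consecutive-term ratio: r(k) = -\frac{1}{4} * (k+\frac{5}{6}) (k+\frac{5}{3}) / [(k+\frac{2}{3}) (k+1)] - rational; roots negated = parameters, x = -\frac{1}{4}, C = \frac{5}{2}.


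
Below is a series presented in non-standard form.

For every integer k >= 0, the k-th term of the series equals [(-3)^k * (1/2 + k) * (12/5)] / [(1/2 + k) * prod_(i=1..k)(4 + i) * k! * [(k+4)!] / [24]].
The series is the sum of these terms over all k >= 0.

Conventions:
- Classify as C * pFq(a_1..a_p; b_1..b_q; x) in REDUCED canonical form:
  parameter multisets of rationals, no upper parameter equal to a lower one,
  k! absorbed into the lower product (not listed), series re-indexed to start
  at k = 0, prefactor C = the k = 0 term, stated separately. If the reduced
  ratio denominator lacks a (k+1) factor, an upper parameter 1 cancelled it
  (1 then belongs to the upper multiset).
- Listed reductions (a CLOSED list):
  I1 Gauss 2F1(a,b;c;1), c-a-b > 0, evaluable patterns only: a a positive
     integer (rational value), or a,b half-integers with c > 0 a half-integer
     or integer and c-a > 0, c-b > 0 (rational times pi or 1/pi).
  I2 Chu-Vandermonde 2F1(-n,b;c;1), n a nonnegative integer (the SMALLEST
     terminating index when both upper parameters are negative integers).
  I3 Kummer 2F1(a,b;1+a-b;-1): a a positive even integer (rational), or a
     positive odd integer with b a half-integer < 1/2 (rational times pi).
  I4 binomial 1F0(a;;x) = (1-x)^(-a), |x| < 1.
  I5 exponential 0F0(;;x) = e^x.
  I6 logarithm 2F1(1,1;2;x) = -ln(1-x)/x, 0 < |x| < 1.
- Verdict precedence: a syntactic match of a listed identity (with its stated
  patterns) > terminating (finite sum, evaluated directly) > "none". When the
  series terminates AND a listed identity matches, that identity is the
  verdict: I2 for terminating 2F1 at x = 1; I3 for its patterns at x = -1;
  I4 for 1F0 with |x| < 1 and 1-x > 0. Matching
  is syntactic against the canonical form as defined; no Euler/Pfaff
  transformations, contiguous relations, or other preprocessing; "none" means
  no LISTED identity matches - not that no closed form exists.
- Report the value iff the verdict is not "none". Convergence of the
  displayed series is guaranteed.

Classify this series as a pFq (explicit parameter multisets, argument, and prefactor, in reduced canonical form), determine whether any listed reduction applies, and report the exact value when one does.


This is 12/5 * 0F2(-; 5, 5; -3) in reduced canonical form. Verdict: none here - no I1-I6 shape fits x = -3 with lower {5, 5}.

The tell: from the first term 12/5: the denominator's factorial ratio (C = 12/5, x = -3) is a lower Pochhammer.
Adjacent-term ratio: r(k) = (-3) * 1 / [(k+5) (k+5) (k+1)] ; factor over Q: parameters, x = (-3), and C = 12/5.


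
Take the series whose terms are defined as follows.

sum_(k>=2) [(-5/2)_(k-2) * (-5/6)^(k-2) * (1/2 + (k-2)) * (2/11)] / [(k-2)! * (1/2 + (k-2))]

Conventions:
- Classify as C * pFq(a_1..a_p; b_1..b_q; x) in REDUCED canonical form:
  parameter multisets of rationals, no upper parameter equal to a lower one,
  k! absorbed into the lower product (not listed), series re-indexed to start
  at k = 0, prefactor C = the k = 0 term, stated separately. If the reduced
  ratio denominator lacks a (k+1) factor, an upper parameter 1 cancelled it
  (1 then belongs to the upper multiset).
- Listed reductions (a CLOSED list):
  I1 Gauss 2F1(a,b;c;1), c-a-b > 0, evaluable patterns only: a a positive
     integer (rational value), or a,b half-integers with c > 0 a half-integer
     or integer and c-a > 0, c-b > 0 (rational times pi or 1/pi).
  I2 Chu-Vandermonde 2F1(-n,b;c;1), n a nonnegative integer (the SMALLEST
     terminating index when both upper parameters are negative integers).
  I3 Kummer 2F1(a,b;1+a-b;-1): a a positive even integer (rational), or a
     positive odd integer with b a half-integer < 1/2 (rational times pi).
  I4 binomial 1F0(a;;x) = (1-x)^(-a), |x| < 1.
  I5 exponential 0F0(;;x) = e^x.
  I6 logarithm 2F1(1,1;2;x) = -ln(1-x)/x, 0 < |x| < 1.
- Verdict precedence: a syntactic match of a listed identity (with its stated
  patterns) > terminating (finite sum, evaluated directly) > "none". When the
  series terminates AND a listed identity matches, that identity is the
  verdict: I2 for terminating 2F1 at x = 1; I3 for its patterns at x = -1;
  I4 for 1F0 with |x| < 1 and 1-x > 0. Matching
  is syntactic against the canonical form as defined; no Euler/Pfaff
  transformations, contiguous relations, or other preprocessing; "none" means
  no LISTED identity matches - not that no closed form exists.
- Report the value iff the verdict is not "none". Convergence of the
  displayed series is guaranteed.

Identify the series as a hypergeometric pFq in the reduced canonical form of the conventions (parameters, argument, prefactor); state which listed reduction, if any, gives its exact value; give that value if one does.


Canonical form: C = 2/11 times 1F0 with upper {-5/2}, lower {-}, x = -5/6. Verdict: the binomial series (I4) fires (the 1F0 binomial series: exponent 5/2, x = -5/6). Its exact value is (2/11) * (11/6)^(5/2).

Key step: t_0 being 2/11, k + 1/2 divides numerator and denominator alike; prefactor 2/11 after cancelling.
Ratio: r(k) = (-5/6) * (k-5/2) / [(k+1)] ; factor over Q: parameters, x = (-5/6), and C = 2/11.


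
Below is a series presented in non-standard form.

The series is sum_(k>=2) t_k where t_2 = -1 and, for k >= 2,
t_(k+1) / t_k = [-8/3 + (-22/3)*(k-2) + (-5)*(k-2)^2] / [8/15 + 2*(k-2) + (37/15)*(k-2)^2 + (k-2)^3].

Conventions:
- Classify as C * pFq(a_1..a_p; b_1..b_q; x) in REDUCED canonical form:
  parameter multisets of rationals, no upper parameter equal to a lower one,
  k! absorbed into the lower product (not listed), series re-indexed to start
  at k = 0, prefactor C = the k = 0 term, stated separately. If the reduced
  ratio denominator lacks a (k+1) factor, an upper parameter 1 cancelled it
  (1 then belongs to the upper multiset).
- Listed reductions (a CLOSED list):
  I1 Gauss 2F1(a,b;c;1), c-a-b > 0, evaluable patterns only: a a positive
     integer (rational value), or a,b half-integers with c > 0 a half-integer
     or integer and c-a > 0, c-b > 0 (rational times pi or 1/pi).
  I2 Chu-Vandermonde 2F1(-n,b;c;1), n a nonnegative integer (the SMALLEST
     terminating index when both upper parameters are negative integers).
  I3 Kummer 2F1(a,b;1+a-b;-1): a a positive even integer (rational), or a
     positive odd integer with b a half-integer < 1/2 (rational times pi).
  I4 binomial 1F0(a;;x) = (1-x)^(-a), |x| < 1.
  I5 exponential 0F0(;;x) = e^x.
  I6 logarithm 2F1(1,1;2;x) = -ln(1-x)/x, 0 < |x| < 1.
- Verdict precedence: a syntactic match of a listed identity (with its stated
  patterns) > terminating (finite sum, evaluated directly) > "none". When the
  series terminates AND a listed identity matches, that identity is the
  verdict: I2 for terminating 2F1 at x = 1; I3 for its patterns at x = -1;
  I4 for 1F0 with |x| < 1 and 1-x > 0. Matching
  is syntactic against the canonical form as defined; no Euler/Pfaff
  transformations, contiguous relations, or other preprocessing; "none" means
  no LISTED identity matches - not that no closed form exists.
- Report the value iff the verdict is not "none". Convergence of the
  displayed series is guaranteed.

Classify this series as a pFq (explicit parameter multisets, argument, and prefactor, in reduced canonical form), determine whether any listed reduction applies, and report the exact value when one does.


Reduced: x = -5, 0F0, upper = {-}, lower = {-}, C = -1. Verdict: the exponential series (I5) matches (the 0F0 exponential series at x = -5). Hence: (-1) * e^(-5).

Structural cue: t_0 being -1, the parameter 4/5 appears in both the upper and lower lists and cancels (alongside the other common factor).
Adjacent-term ratio: r(k) = (-5) * 1 / [(k+1)] - rational; roots negated = parameters, x = (-5), C = -1.


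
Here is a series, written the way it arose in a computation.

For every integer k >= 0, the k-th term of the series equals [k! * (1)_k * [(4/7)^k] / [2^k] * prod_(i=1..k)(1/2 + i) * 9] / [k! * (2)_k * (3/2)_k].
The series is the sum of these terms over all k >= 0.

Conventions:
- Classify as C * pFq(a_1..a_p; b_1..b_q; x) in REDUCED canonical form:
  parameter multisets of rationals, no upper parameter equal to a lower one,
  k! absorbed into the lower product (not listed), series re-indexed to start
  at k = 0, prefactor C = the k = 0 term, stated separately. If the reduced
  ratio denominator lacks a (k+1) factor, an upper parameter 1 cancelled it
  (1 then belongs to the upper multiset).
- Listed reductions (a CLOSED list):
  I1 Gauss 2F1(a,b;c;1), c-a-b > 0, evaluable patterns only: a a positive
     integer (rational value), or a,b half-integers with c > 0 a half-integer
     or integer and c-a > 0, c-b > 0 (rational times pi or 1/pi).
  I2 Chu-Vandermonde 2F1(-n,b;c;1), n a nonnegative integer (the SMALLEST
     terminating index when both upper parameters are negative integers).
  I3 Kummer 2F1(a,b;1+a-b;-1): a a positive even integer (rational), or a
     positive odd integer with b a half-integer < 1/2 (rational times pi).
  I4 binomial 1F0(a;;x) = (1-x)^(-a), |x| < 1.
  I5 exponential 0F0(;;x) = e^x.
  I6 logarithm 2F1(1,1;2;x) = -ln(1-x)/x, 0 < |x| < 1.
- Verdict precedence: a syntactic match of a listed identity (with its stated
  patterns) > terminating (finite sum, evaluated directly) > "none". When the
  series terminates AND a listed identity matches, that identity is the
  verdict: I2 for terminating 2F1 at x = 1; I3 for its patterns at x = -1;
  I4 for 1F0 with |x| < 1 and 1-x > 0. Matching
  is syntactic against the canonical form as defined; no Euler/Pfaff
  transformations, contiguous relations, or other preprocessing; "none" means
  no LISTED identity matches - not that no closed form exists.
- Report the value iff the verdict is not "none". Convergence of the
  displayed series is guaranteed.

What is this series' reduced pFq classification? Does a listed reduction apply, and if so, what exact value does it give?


Reduced: x = 2/7, 2F1, upper = {1, 1}, lower = {2}, C = 9. Verdict at x = 2/7: logarithm (I6) matches (the logarithm: parameters (1,1;2), x = 2/7). Value: (-63/2) * ln(5/7).

Structural cue: with t_0 = 9, the two k-th powers (C = 9) combine into one argument.
Term ratio: r(k) = (2/7) * (k+1) (k+1) / [(k+2) (k+1)] - rational; roots negated = parameters, x = (2/7), C = 9.


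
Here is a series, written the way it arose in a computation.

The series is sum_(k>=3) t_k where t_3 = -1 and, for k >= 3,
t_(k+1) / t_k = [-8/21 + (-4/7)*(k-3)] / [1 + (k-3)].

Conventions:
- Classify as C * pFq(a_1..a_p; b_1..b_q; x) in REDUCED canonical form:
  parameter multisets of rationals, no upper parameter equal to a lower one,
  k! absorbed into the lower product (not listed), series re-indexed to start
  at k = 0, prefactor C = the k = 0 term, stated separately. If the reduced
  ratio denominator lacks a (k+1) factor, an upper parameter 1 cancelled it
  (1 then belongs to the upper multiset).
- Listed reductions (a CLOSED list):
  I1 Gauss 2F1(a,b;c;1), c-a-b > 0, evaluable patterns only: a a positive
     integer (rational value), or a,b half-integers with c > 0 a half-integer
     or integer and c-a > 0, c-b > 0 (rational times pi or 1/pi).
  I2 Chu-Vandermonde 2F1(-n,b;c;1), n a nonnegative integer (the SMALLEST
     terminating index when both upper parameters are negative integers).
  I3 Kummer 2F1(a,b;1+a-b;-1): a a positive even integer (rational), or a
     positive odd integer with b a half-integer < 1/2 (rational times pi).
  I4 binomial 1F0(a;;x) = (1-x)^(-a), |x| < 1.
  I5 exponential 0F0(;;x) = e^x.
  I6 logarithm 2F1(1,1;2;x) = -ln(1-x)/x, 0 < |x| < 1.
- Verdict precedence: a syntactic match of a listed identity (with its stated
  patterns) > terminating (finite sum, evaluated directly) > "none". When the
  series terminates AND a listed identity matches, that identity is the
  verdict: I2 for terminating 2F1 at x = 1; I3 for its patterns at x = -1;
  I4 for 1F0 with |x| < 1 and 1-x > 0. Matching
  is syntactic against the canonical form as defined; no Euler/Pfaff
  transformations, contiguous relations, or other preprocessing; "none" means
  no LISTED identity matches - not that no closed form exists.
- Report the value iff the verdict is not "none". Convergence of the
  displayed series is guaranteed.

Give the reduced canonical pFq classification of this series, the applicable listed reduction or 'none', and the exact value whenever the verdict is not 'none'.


Structural cue: x = (-4/7) and factor the ratio over Q (prefactor -1): negated roots = parameters.
Term ratio: r(k) = (-4/7) * (k+2/3) / [(k+1)] - rational; roots negated = parameters, x = (-4/7), C = -1.

The series (x = -4/7) is 1F0: upper {2/3}, lower {-}, prefactor -1. Verdict (x = -4/7): the binomial series (I4) applies (the 1F0 binomial series: exponent -2/3, x = -4/7). Value: (-1) * (11/7)^(-2/3).


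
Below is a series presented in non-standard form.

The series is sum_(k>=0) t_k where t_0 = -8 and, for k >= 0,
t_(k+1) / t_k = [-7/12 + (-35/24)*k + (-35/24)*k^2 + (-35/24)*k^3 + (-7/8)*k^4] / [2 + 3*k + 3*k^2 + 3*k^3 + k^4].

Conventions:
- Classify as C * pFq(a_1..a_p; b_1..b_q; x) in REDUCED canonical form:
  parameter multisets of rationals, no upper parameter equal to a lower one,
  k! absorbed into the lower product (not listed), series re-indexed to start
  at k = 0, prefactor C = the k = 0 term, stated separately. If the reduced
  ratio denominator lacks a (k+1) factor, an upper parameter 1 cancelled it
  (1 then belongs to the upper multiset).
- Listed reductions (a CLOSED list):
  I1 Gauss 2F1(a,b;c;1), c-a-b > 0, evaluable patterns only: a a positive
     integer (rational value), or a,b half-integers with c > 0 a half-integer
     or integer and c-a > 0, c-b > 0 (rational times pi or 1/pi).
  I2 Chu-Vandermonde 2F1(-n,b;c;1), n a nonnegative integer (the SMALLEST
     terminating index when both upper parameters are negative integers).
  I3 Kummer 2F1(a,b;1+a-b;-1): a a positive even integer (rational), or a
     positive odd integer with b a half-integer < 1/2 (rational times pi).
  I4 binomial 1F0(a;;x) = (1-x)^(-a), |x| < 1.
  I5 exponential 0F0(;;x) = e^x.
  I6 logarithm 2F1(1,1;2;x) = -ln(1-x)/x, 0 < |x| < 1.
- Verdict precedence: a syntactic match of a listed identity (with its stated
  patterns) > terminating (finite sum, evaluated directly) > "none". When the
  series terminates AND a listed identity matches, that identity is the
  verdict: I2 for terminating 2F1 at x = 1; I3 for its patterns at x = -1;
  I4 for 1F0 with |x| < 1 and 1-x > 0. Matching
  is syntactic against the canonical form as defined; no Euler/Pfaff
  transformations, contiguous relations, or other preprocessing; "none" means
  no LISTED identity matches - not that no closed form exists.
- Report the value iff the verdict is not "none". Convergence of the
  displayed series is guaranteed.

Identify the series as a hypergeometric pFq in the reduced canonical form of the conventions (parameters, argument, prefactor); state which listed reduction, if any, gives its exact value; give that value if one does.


Canonical form: C = -8 times 2F1 with upper {2/3, 1}, lower {2}, x = -7/8. Verdict: none here - no I1-I6 shape fits x = -7/8 with lower {2}.

The tell: t_0 being -8, roots of the ratio polynomials (C = -8, x = -7/8) are the negated parameters.
Term ratio: r(k) = (-7/8) * (k+2/3) (k+1) / [(k+2) (k+1)] - rational; roots negated = parameters, x = (-7/8), C = -8.
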